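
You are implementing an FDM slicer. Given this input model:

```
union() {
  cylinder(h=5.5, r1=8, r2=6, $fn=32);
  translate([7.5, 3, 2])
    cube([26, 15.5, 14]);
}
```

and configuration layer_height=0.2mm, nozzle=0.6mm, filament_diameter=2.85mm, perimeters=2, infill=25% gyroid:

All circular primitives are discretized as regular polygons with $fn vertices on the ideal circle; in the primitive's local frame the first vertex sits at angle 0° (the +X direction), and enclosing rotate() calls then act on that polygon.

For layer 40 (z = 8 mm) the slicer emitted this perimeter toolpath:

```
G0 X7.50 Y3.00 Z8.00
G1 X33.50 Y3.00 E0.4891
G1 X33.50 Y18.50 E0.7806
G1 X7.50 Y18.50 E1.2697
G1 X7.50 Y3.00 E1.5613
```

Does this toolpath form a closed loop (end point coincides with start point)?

Start point (G0): (7.50, 3.00). End point (last G1): the path returns to the start — closed.

yes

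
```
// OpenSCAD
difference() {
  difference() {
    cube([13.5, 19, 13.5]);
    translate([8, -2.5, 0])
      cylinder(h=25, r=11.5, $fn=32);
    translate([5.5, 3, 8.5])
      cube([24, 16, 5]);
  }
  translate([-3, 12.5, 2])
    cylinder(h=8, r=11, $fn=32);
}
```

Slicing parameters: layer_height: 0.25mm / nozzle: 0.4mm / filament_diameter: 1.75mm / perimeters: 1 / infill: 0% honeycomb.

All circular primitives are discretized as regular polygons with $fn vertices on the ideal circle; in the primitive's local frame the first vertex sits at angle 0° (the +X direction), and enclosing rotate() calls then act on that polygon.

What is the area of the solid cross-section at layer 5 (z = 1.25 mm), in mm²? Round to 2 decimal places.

146.13 mm²

At z = 1.25 mm: the 13.5×19 cube contributes its full rectangle (area 256.50 mm²); the r=11.5 cylinder at (8, -2.5) contributes a regular 32-gon of circumradius 11.5 (area = (32/2)·11.500²·sin(360°/32) = 412.81 mm²); the cube at (5.5, 3) is not intersected at this z (z outside [8.5, 13.5]); After the difference (first − rest): starting from the 13.5×19 cube (256.50 mm²), the r=11.5 cylinder at (8, -2.5) partially overlaps it — only the 110.37 mm² overlap (of its 412.81 mm²) is removed, clipping the outline — area = 146.13 mm²; the cylinder at (-3, 12.5) is absent (z outside [2, 10]); Subtracting the remaining from the first: none of the subtracted shapes is present at this height, so that combined region is unchanged — area = 146.13 mm². Overall, the cross-section is a single solid region. Net area = 146.13 mm².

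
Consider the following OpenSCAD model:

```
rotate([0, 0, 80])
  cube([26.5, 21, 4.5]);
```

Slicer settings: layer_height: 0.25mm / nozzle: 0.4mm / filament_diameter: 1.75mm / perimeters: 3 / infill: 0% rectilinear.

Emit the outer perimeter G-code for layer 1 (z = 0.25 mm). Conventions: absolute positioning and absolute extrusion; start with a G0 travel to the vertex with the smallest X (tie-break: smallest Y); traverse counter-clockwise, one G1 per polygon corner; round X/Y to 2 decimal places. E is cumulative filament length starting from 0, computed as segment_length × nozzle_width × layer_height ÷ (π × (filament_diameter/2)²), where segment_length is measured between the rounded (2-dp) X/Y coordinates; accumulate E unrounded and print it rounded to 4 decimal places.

G0 X-20.68 Y3.65 Z0.25
G1 X0.00 Y0.00 E0.8731
G1 X4.60 Y26.10 E1.9749
G1 X-16.08 Y29.74 E2.8479
G1 X-20.68 Y3.65 E3.9493

At z = 0.25 mm: the cube (footprint 26.5×21) is included at this height; (rotated 80° about Z; rotation is an isometry so areas/perimeters/island counts are preserved). The outline is a single polygon with 4 vertices. Extrusion per mm of travel: 0.4 × 0.25 / (π × 0.875²) = 0.041575. Accumulating E over each segment gives final E = 3.9493.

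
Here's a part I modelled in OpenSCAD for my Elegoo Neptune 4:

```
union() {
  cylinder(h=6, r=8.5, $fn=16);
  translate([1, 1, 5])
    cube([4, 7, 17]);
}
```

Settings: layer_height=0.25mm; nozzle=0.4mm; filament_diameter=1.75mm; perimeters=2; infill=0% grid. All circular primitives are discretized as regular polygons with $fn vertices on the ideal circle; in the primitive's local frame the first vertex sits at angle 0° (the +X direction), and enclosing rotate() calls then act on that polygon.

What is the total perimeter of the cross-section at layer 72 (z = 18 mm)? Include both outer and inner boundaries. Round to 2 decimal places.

At z = 18 mm: the cylinder is absent (z outside [0, 6]); the cube at (1, 1) (footprint 4×7) is included at this height (perimeter 22.00 mm); Taking the union: only the 4×7 cube at (1, 1) is present, so the union is just that shape — boundary = 22.00 mm. Overall, the cross-section is a single solid region. Total boundary length (outer) = 22.00 mm.

22.00 mm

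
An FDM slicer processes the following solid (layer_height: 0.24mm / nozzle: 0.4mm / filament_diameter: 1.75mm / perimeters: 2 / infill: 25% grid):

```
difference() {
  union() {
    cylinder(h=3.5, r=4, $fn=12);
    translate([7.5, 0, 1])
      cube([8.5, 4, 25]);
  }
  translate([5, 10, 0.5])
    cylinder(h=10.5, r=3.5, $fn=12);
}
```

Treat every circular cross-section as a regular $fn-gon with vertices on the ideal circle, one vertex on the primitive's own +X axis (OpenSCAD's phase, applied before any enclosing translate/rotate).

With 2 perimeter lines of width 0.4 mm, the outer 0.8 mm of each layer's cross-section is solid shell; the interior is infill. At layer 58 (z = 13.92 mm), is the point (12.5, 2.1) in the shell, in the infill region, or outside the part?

infill

At z = 13.92 mm: the cylinder does not reach this height (z outside [0, 3.5]); the cube at (7.5, 0) (footprint 8.5×4) is included at this height; Taking the union: only the 8.5×4 cube at (7.5, 0) is present, so the union is just that shape — 1 connected region; the cylinder at (5, 10) is not intersected at this z (z outside [0.5, 11]); Taking the first minus the rest: none of the subtracted shapes is present at this height, so that combined region is unchanged — 1 connected region. Overall, the cross-section is a single solid region. The nearest boundary edge runs (16.00, 4.00)→(7.50, 4.00); distance from the point to it = 1.90 mm. The point is inside the cross-section and 1.90 mm from the nearest boundary — more than the 0.8 mm shell width (2 × 0.4), so it's in the infill interior.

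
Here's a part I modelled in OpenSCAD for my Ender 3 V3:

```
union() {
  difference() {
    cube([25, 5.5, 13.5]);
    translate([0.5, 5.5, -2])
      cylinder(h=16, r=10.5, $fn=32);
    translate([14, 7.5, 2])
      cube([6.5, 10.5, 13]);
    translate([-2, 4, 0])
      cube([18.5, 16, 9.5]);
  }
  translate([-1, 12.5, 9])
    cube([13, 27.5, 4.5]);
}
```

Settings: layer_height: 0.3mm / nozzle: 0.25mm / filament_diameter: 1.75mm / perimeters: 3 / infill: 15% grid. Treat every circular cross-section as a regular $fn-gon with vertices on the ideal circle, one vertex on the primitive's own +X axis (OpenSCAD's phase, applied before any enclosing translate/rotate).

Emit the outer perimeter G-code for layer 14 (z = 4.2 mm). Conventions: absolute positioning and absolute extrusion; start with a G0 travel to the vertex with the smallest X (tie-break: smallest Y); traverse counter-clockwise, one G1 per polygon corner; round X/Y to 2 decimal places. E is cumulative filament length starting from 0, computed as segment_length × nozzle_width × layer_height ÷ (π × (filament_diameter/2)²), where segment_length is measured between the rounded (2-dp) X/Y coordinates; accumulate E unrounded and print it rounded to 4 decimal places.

G0 X9.41 Y0.00 Z4.20
G1 X25.00 Y0.00 E0.4861
G1 X25.00 Y5.50 E0.6576
G1 X16.50 Y5.50 E0.9227
G1 X16.50 Y4.00 E0.9694
G1 X10.85 Y4.00 E1.1456
G1 X10.80 Y3.45 E1.1628
G1 X10.20 Y1.48 E1.2270
G1 X9.41 Y0.00 E1.2793

At z = 4.2 mm: the 25×5.5 cube contributes its full rectangle; the cylinder at (0.5, 5.5): section is a regular 32-gon, circumradius r=10.5; the 6.5×10.5 cube at (14, 7.5) contributes its full rectangle; the cube at (-2, 4) (footprint 18.5×16) is included at this height; Subtracting the remaining from the first: starting from the 25×5.5 cube, the r=10.5 cylinder at (0.5, 5.5) partially overlaps it — only the 57.54 mm² overlap (of its 344.14 mm²) is removed, clipping the outline; the 6.5×10.5 cube at (14, 7.5) misses the remaining region (no effect); the 18.5×16 cube at (-2, 4) partially overlaps it — only the 8.36 mm² overlap (of its 296.00 mm²) is removed, clipping the outline — 1 connected region; the cube at (-1, 12.5) is absent (z outside [9, 13.5]); Combining (union): only that combined region is present, so the union is just that shape — 1 connected region. The outline is a single polygon with 8 vertices. Extrusion per mm of travel: 0.25 × 0.3 / (π × 0.875²) = 0.031181. Accumulating E over each segment gives final E = 1.2793.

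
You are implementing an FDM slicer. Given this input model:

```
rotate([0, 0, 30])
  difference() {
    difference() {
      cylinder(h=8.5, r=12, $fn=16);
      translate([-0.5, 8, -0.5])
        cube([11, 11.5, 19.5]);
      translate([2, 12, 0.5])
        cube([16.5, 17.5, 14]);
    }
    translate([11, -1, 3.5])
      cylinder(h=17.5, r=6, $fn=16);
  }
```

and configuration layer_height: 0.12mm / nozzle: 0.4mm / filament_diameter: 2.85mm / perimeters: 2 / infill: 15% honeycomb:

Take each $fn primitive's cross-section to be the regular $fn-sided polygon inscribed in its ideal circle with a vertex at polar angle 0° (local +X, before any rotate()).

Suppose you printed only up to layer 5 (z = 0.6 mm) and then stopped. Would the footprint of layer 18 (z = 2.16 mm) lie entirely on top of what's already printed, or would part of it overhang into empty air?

entirely on top

Compare the two slices. At z = 0.6: the r=12 cylinder gives a regular 16-gon of circumradius 12 (constant along its height) (area = (16/2)·12.000²·sin(360°/16) = 440.85 mm²); the cube at (-0.5, 8) (footprint 11×11.5) is included at this height (area 126.50 mm²); the cube at (2, 12) is present — its section is the full 16.5×17.5 rectangle (area 288.75 mm²); Subtracting the remaining from the first: starting from the r=12 cylinder (440.85 mm²), the 11×11.5 cube at (-0.5, 8) partially overlaps it — only the 25.28 mm² overlap (of its 126.50 mm²) is removed, clipping the outline; the 16.5×17.5 cube at (2, 12) misses the remaining region (no effect) — area = 415.57 mm²; the cylinder at (11, -1) is absent (z outside [3.5, 21]); After the difference (first − rest): none of the subtracted shapes is present at this height, so the result so far is unchanged — area = 415.57 mm²; (whole slice rotated 30° about Z — lengths, areas and connectivity unchanged). At z = 2.16: the r=12 cylinder gives a regular 16-gon of circumradius 12 (constant along its height) (area = (16/2)·12.000²·sin(360°/16) = 440.85 mm²); the cube at (-0.5, 8) is present — its section is the full 11×11.5 rectangle (area 126.50 mm²); the cube at (2, 12) is present — its section is the full 16.5×17.5 rectangle (area 288.75 mm²); After the difference (first − rest): starting from the r=12 cylinder (440.85 mm²), the 11×11.5 cube at (-0.5, 8) partially overlaps it — only the 25.28 mm² overlap (of its 126.50 mm²) is removed, clipping the outline; the 16.5×17.5 cube at (2, 12) misses the remaining region (no effect) — area = 415.57 mm²; the cylinder at (11, -1) is absent (z outside [3.5, 21]); Taking the first minus the rest: none of the subtracted shapes is present at this height, so that combined region is unchanged — area = 415.57 mm²; (whole slice rotated 30° about Z — lengths, areas and connectivity unchanged). Checking containment: the cross-section at z = 2.16 is a subset of the cross-section at z = 0.6.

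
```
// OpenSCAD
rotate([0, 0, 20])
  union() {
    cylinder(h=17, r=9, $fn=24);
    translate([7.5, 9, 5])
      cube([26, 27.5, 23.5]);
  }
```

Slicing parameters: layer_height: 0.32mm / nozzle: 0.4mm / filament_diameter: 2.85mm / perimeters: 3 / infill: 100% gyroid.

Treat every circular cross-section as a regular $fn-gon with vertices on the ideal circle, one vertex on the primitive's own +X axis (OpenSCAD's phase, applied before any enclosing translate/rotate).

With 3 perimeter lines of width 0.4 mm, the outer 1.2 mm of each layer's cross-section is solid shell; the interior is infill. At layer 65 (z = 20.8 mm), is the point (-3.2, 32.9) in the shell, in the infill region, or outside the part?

shell

At z = 20.8 mm: the cylinder does not reach this height (z outside [0, 17]); the cube at (7.5, 9) is present — its section is the full 26×27.5 rectangle; Combining (union): only the 26×27.5 cube at (7.5, 9) is present, so the union is just that shape — 1 connected region; (rotated 20° about Z; rotation is an isometry so areas/perimeters/island counts are preserved). Overall, the cross-section is a single solid region. Undo the 20° rotation: the query point maps to (8.245, 32.010) in the un-rotated model frame. The nearest boundary edge runs (7.50, 36.50)→(7.50, 9.00); distance from the point to it = 0.75 mm. The point is inside the cross-section, 0.75 mm from the nearest boundary — within the 1.2 mm shell band (3 × 0.4).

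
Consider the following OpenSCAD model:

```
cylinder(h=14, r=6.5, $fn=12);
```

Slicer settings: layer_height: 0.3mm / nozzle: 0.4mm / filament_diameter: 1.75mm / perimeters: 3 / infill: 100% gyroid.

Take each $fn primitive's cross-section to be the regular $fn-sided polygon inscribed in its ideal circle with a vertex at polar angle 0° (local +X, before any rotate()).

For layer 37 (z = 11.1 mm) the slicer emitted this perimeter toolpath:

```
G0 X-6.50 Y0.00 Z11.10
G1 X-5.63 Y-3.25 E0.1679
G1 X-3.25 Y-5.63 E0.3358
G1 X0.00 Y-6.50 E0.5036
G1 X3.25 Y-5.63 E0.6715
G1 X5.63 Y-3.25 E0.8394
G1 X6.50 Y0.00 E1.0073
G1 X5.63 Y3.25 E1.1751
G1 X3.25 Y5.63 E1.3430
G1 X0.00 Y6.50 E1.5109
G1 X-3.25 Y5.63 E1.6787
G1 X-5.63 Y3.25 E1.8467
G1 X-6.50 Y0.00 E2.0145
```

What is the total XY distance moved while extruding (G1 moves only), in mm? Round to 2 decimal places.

40.38 mm

Sum the Euclidean lengths of each G1 segment: total = 40.38 mm.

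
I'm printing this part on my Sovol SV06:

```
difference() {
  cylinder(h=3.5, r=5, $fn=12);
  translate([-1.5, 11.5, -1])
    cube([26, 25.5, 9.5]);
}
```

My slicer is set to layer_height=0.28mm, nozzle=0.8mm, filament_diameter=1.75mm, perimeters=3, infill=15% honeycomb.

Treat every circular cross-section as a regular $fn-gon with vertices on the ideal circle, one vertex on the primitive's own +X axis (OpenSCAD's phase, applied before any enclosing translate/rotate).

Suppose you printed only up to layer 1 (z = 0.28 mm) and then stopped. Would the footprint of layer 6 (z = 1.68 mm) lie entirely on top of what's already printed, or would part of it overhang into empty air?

entirely on top

Compare the two slices. At z = 0.28: the r=5 cylinder contributes a regular 12-gon of circumradius 5 (area = (12/2)·5.000²·sin(360°/12) = 75.00 mm²); the 26×25.5 cube at (-1.5, 11.5) contributes its full rectangle (area 663.00 mm²); Taking the first minus the rest: starting from the r=5 cylinder (75.00 mm²), the 26×25.5 cube at (-1.5, 11.5) misses the remaining region (no effect) — area = 75.00 mm². At z = 1.68: the r=5 cylinder gives a regular 12-gon of circumradius 5 (constant along its height) (area = (12/2)·5.000²·sin(360°/12) = 75.00 mm²); the 26×25.5 cube at (-1.5, 11.5) contributes its full rectangle (area 663.00 mm²); After the difference (first − rest): starting from the r=5 cylinder (75.00 mm²), the 26×25.5 cube at (-1.5, 11.5) misses the remaining region (no effect) — area = 75.00 mm². Checking containment: the cross-section at z = 1.68 is a subset of the cross-section at z = 0.28.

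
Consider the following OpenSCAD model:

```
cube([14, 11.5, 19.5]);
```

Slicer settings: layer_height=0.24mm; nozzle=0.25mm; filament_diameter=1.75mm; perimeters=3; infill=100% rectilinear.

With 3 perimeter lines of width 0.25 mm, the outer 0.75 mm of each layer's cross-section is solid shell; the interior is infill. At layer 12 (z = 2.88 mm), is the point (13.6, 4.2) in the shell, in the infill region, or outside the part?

shell

At z = 2.88 mm: the cube is present — its section is the full 14×11.5 rectangle. Overall, the cross-section is a single solid region. The nearest boundary edge runs (14.00, 0.00)→(14.00, 11.50); distance from the point to it = 0.40 mm. The point is inside the cross-section, 0.40 mm from the nearest boundary — within the 0.75 mm shell band (3 × 0.25).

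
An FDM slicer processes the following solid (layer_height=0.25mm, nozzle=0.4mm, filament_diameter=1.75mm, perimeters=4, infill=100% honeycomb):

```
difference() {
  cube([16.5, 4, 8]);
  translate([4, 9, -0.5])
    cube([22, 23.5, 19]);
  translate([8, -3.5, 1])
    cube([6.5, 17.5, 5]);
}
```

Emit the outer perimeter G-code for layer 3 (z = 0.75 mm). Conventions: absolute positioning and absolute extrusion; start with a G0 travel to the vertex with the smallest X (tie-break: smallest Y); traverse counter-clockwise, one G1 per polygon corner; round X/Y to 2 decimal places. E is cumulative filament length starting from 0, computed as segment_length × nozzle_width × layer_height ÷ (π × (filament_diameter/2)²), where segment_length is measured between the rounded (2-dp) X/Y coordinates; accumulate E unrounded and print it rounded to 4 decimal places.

G0 X0.00 Y0.00 Z0.75
G1 X16.50 Y0.00 E0.6860
G1 X16.50 Y4.00 E0.8523
G1 X0.00 Y4.00 E1.5383
G1 X0.00 Y0.00 E1.7046

At z = 0.75 mm: the cube is present — its section is the full 16.5×4 rectangle; the 22×23.5 cube at (4, 9) contributes its full rectangle; the cube at (8, -3.5) does not reach this height (z outside [1, 6]); Subtracting the remaining from the first: starting from the 16.5×4 cube, the 22×23.5 cube at (4, 9) misses the remaining region (no effect) — 1 connected region. The outline is a single polygon with 4 vertices. Extrusion per mm of travel: 0.4 × 0.25 / (π × 0.875²) = 0.041575. Accumulating E over each segment gives final E = 1.7046.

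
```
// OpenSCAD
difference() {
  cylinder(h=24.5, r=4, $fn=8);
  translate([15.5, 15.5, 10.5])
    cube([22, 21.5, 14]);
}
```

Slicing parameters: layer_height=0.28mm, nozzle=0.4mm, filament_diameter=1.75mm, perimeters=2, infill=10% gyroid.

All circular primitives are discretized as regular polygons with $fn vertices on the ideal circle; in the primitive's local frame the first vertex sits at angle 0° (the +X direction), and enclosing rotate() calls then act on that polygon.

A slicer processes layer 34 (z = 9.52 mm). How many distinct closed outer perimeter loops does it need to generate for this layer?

1

At z = 9.52 mm: the r=4 cylinder contributes a regular 8-gon of circumradius 4; the cube at (15.5, 15.5) does not reach this height (z outside [10.5, 24.5]); Subtracting the remaining from the first: none of the subtracted shapes is present at this height, so the r=4 cylinder is unchanged — 1 connected region. The result has 1 disconnected region.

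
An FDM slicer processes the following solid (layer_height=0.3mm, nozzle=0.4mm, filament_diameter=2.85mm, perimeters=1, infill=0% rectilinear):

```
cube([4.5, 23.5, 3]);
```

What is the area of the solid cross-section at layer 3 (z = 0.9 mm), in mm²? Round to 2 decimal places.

At z = 0.9 mm: the cube (footprint 4.5×23.5) is included at this height (area 105.75 mm²). Overall, the cross-section is a single solid region. Net area = 105.75 mm².

105.75 mm²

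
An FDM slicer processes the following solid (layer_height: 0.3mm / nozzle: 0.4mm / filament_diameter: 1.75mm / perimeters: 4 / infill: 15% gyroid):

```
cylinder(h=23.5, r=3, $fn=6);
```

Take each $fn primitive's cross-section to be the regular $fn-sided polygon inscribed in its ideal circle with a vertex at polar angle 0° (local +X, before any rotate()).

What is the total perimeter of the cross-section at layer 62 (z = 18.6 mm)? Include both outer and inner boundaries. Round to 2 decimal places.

At z = 18.6 mm: the cylinder: section is a regular 6-gon, circumradius r=3 (perimeter = 2·6·3.000·sin(180°/6) = 18.00 mm). Overall, the cross-section is a single solid region. Total boundary length (outer) = 18.00 mm.

18.00 mm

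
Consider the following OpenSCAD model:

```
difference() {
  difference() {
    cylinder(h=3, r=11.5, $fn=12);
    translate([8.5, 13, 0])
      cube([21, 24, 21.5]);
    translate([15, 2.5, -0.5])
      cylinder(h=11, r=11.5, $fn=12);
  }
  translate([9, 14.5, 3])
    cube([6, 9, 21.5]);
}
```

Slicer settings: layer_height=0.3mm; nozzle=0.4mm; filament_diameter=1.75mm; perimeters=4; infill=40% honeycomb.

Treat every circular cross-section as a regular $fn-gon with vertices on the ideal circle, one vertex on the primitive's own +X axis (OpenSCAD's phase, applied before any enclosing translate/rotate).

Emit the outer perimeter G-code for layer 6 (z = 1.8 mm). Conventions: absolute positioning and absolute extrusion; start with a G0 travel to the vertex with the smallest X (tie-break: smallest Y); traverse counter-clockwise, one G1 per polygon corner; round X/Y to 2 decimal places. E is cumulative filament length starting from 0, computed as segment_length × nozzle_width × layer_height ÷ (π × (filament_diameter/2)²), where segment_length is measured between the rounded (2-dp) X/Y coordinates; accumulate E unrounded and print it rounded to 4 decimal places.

G0 X-11.50 Y0.00 Z1.80
G1 X-9.96 Y-5.75 E0.2970
G1 X-5.75 Y-9.96 E0.5940
G1 X0.00 Y-11.50 E0.8910
G1 X5.75 Y-9.96 E1.1880
G1 X8.75 Y-6.96 E1.3996
G1 X5.04 Y-3.25 E1.6614
G1 X3.50 Y2.50 E1.9584
G1 X5.04 Y8.25 E2.2554
G1 X6.25 Y9.46 E2.3407
G1 X5.75 Y9.96 E2.3760
G1 X0.00 Y11.50 E2.6730
G1 X-5.75 Y9.96 E2.9700
G1 X-9.96 Y5.75 E3.2670
G1 X-11.50 Y0.00 E3.5640

At z = 1.8 mm: the cylinder: section is a regular 12-gon, circumradius r=11.5; the cube at (8.5, 13) is present — its section is the full 21×24 rectangle; the r=11.5 cylinder at (15, 2.5) contributes a regular 12-gon of circumradius 11.5; Taking the first minus the rest: starting from the r=11.5 cylinder, the 21×24 cube at (8.5, 13) misses the remaining region (no effect); the r=11.5 cylinder at (15, 2.5) partially overlaps it — only the 83.25 mm² overlap (of its 396.75 mm²) is removed, clipping the outline — 1 connected region; the cube at (9, 14.5) does not reach this height (z outside [3, 24.5]); After the difference (first − rest): none of the subtracted shapes is present at this height, so that combined region is unchanged — 1 connected region. The outline is a single polygon with 14 vertices. Extrusion per mm of travel: 0.4 × 0.3 / (π × 0.875²) = 0.049890. Accumulating E over each segment gives final E = 3.5640.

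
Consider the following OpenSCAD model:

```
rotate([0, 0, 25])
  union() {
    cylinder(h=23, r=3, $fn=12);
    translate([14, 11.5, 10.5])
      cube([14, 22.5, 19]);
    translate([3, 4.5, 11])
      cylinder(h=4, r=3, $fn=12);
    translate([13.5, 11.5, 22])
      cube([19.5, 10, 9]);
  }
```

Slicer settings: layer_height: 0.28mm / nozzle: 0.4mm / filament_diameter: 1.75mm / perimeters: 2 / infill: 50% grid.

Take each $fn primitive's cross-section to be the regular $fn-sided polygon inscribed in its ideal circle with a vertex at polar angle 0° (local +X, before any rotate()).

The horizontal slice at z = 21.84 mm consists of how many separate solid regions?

At z = 21.84 mm: the cylinder: section is a regular 12-gon, circumradius r=3; the cube at (14, 11.5) is present — its section is the full 14×22.5 rectangle; the cylinder at (3, 4.5) is absent (z outside [11, 15]); the cube at (13.5, 11.5) does not reach this height (z outside [22, 31]); Taking the union: the 2 present regions are separate (no shared area or edge), so areas and boundary lengths simply add and each stays a separate island — 2 connected regions; (whole slice rotated 25° about Z — lengths, areas and connectivity unchanged). The result has 2 disconnected regions.

2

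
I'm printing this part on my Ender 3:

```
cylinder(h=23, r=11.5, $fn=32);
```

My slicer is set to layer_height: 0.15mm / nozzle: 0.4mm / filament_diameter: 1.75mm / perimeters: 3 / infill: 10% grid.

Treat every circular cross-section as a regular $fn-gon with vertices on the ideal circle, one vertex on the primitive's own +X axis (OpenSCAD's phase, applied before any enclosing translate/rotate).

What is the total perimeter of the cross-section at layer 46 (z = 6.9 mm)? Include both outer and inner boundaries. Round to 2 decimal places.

At z = 6.9 mm: the r=11.5 cylinder gives a regular 32-gon of circumradius 11.5 (constant along its height) (perimeter = 2·32·11.500·sin(180°/32) = 72.14 mm). Overall, the cross-section is a single solid region. Total boundary length (outer) = 72.14 mm.

72.14 mm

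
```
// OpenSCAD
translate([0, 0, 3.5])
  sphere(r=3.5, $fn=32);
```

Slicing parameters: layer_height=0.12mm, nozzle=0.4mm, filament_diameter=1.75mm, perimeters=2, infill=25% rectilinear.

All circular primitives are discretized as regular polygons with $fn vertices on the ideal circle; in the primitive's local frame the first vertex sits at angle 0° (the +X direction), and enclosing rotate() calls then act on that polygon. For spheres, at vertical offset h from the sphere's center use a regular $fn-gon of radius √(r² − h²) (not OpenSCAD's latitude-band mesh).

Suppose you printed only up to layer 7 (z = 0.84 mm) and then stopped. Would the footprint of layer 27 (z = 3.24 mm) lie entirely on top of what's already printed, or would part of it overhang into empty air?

Compare the two slices. At z = 0.84: the r=3.5 sphere slices to a regular 32-gon of circumradius 2.275 (√(r²−h²) with h=2.66 from center) (area = (32/2)·2.275²·sin(360°/32) = 16.15 mm²). At z = 3.24: the r=3.5 sphere slices to a regular 32-gon of circumradius 3.490 (√(r²−h²) with h=0.26 from center) (area = (32/2)·3.490²·sin(360°/32) = 38.03 mm²). Checking containment: at z = 3.24 the cross-section extends beyond the z = 0.84 cross-section by about 21.88 mm².

part overhangs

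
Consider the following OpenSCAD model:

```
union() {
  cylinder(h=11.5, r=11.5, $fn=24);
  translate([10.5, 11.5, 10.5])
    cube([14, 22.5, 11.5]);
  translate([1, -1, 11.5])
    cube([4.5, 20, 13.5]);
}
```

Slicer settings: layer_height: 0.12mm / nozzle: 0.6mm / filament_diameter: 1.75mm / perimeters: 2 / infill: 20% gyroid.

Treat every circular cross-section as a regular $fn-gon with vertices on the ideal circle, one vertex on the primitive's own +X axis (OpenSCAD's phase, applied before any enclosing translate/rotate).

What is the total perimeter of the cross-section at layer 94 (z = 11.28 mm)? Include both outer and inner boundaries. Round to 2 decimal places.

145.05 mm

At z = 11.28 mm: the r=11.5 cylinder gives a regular 24-gon of circumradius 11.5 (constant along its height) (perimeter = 2·24·11.500·sin(180°/24) = 72.05 mm); the 14×22.5 cube at (10.5, 11.5) contributes its full rectangle (perimeter 73.00 mm); the cube at (1, -1) does not reach this height (z outside [11.5, 25]); Merging all regions: the 2 present regions are separate (no shared area or edge), so areas and boundary lengths simply add and each stays a separate island — boundary = 145.05 mm. Overall, the cross-section has 2 separate islands. Total boundary length (outer) = 145.05 mm.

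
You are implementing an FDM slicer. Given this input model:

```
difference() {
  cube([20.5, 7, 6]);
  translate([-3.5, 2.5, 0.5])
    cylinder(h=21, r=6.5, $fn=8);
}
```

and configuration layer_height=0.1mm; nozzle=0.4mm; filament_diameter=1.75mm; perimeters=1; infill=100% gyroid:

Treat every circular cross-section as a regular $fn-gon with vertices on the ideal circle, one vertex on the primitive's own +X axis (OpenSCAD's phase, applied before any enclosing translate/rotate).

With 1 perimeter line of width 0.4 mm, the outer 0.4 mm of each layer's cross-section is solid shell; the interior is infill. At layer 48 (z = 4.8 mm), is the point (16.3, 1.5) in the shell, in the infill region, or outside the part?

At z = 4.8 mm: the 20.5×7 cube contributes its full rectangle; the r=6.5 cylinder at (-3.5, 2.5) gives a regular 8-gon of circumradius 6.5 (constant along its height); After the difference (first − rest): starting from the 20.5×7 cube, the r=6.5 cylinder at (-3.5, 2.5) partially overlaps it — only the 15.51 mm² overlap (of its 119.50 mm²) is removed, clipping the outline — 1 connected region. Overall, the cross-section is a single solid region. The nearest boundary edge runs (20.50, 0.00)→(1.96, 0.00); distance from the point to it = 1.50 mm. The point is inside the cross-section and 1.50 mm from the nearest boundary — more than the 0.4 mm shell width (1 × 0.4), so it's in the infill interior.

infill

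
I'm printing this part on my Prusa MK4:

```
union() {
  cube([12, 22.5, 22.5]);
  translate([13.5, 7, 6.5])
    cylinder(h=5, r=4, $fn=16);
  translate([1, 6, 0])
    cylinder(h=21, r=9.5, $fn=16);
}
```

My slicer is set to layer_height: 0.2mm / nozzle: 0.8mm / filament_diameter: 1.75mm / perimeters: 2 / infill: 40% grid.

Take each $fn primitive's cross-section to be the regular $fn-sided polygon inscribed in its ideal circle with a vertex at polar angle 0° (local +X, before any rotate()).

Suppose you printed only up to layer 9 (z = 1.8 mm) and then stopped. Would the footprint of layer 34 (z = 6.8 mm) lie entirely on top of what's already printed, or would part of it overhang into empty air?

Compare the two slices. At z = 1.8: the 12×22.5 cube contributes its full rectangle (area 270.00 mm²); the cylinder at (13.5, 7) does not reach this height (z outside [6.5, 11.5]); the r=9.5 cylinder at (1, 6) gives a regular 16-gon of circumradius 9.5 (constant along its height) (area = (16/2)·9.500²·sin(360°/16) = 276.30 mm²); Taking the union: the regions partially overlap — summed areas 546.30 mm² minus the doubly-counted overlap 136.58 mm² gives 409.71 mm² — area = 409.71 mm². At z = 6.8: the 12×22.5 cube contributes its full rectangle (area 270.00 mm²); the r=4 cylinder at (13.5, 7) contributes a regular 16-gon of circumradius 4 (area = (16/2)·4.000²·sin(360°/16) = 48.98 mm²); the cylinder at (1, 6): section is a regular 16-gon, circumradius r=9.5 (area = (16/2)·9.500²·sin(360°/16) = 276.30 mm²); Combining (union): the regions partially overlap — summed areas 595.28 mm² minus the doubly-counted overlap 149.52 mm² gives 445.76 mm² — area = 445.76 mm². Checking containment: at z = 6.8 the cross-section extends beyond the z = 1.8 cross-section by about 36.04 mm².

part overhangs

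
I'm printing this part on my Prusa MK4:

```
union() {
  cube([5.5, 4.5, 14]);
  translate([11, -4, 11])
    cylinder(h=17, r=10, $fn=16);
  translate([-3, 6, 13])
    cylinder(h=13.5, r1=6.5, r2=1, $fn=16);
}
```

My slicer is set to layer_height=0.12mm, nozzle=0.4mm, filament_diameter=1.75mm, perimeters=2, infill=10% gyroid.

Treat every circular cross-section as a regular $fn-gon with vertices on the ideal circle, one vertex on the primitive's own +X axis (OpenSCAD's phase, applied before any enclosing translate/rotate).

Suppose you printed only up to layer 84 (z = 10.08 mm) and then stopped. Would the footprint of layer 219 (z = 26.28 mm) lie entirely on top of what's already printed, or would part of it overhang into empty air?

Compare the two slices. At z = 10.08: the cube (footprint 5.5×4.5) is included at this height (area 24.75 mm²); the cylinder at (11, -4) is not intersected at this z (z outside [11, 28]); the cone at (-3, 6) does not reach this height (z outside [13, 26.5]); Taking the union: only the 5.5×4.5 cube is present, so the union is just that shape — area = 24.75 mm². At z = 26.28: the cube does not reach this height (z outside [0, 14]); the r=10 cylinder at (11, -4) gives a regular 16-gon of circumradius 10 (constant along its height) (area = (16/2)·10.000²·sin(360°/16) = 306.15 mm²); the cone at (-3, 6): at t=0.984 of its height the radius interpolates to r₁+(r₂−r₁)t = 1.090, giving a regular 16-gon of that circumradius (area = (16/2)·1.090²·sin(360°/16) = 3.63 mm²); Combining (union): the 2 present regions are separate (no shared area or edge), so areas and boundary lengths simply add and each stays a separate island — area = 309.78 mm². Checking containment: at z = 26.28 the cross-section extends beyond the z = 10.08 cross-section by about 300.98 mm².

part overhangs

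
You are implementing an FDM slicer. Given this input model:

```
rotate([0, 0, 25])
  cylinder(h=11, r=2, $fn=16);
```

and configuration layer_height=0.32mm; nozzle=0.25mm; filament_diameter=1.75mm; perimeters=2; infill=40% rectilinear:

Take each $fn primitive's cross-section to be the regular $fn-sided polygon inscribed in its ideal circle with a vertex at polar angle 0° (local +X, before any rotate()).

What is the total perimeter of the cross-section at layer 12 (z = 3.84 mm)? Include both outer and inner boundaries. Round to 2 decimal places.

At z = 3.84 mm: the cylinder: section is a regular 16-gon, circumradius r=2 (perimeter = 2·16·2.000·sin(180°/16) = 12.49 mm); (rotated 25° about Z; rotation is an isometry so areas/perimeters/island counts are preserved). Overall, the cross-section is a single solid region. Total boundary length (outer) = 12.49 mm.

12.49 mm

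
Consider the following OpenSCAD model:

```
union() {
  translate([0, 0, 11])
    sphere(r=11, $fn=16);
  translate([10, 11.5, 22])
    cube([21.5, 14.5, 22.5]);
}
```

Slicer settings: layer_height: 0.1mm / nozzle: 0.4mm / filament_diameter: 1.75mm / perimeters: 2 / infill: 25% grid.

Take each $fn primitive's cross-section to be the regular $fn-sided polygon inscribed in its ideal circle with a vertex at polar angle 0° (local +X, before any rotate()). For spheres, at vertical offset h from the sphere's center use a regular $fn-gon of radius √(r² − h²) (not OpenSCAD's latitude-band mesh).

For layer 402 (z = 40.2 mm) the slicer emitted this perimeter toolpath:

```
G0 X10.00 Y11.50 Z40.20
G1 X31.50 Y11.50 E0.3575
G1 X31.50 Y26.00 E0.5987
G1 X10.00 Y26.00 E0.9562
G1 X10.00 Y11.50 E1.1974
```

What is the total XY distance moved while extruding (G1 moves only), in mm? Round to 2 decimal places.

72.00 mm

Sum the Euclidean lengths of each G1 segment: total = 72.00 mm.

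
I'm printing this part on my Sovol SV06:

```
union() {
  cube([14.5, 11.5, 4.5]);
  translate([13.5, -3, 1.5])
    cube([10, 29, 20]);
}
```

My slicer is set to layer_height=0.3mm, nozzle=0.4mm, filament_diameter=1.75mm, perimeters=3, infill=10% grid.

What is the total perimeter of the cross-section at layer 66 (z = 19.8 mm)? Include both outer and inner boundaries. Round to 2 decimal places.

At z = 19.8 mm: the cube is absent (z outside [0, 4.5]); the cube at (13.5, -3) (footprint 10×29) is included at this height (perimeter 78.00 mm); Merging all regions: only the 10×29 cube at (13.5, -3) is present, so the union is just that shape — boundary = 78.00 mm. Overall, the cross-section is a single solid region. Total boundary length (outer) = 78.00 mm.

78.00 mm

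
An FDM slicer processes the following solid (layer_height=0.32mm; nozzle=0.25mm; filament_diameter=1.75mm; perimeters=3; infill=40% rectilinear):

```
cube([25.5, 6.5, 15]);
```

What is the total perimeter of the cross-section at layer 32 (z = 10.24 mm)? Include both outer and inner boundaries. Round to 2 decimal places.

At z = 10.24 mm: the 25.5×6.5 cube contributes its full rectangle (perimeter 64.00 mm). Overall, the cross-section is a single solid region. Total boundary length (outer) = 64.00 mm.

64.00 mm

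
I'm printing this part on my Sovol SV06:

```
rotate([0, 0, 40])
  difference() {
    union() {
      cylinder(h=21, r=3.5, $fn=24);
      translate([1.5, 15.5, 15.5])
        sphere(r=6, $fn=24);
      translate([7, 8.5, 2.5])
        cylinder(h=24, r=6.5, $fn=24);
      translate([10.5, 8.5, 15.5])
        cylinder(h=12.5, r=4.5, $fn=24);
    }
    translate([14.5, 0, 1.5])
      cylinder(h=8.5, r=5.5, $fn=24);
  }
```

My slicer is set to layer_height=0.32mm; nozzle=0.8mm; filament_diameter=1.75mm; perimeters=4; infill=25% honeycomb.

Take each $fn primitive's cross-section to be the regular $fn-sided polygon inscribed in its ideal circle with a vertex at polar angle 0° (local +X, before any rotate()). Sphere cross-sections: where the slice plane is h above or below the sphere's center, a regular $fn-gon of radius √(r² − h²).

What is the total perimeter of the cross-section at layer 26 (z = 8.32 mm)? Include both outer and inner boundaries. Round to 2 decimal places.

At z = 8.32 mm: the r=3.5 cylinder gives a regular 24-gon of circumradius 3.5 (constant along its height) (perimeter = 2·24·3.500·sin(180°/24) = 21.93 mm); the sphere at (1.5, 15.5) is absent (|z−center|=7.180 > r=6); the r=6.5 cylinder at (7, 8.5) contributes a regular 24-gon of circumradius 6.5 (perimeter = 2·24·6.500·sin(180°/24) = 40.72 mm); the cylinder at (10.5, 8.5) does not reach this height (z outside [15.5, 28]); Merging all regions: the 2 present regions are separate (no shared area or edge), so areas and boundary lengths simply add and each stays a separate island — boundary = 62.65 mm; the r=5.5 cylinder at (14.5, 0) gives a regular 24-gon of circumradius 5.5 (constant along its height) (perimeter = 2·24·5.500·sin(180°/24) = 34.46 mm); Subtracting the remaining from the first: starting from that combined region, the r=5.5 cylinder at (14.5, 0) partially overlaps it — only the 1.48 mm² overlap (of its 93.95 mm²) is removed, clipping the outline — boundary = 62.67 mm; (whole slice rotated 40° about Z — lengths, areas and connectivity unchanged). Overall, the cross-section has 2 separate islands. Total boundary length (outer) = 62.67 mm.

62.67 mm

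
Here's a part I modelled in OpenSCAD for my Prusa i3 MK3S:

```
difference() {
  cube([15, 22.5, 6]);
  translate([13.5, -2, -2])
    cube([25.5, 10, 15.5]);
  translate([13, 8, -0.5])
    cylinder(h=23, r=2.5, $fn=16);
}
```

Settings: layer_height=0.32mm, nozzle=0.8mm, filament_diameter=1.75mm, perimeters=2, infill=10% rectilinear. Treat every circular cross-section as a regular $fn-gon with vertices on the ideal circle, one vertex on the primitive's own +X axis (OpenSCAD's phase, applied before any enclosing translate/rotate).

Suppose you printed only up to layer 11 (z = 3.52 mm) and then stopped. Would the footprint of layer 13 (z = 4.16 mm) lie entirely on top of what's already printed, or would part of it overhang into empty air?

Compare the two slices. At z = 3.52: the cube is present — its section is the full 15×22.5 rectangle (area 337.50 mm²); the cube at (13.5, -2) (footprint 25.5×10) is included at this height (area 255.00 mm²); the cylinder at (13, 8): section is a regular 16-gon, circumradius r=2.5 (area = (16/2)·2.500²·sin(360°/16) = 19.13 mm²); Subtracting the remaining from the first: starting from the 15×22.5 cube (337.50 mm²), the 25.5×10 cube at (13.5, -2) partially overlaps it — only the 12.00 mm² overlap (of its 255.00 mm²) is removed, clipping the outline; the r=2.5 cylinder at (13, 8) partially overlaps it — only the 15.12 mm² overlap (of its 19.13 mm²) is removed, clipping the outline — area = 310.38 mm². At z = 4.16: the cube is present — its section is the full 15×22.5 rectangle (area 337.50 mm²); the 25.5×10 cube at (13.5, -2) contributes its full rectangle (area 255.00 mm²); the r=2.5 cylinder at (13, 8) gives a regular 16-gon of circumradius 2.5 (constant along its height) (area = (16/2)·2.500²·sin(360°/16) = 19.13 mm²); Subtracting the remaining from the first: starting from the 15×22.5 cube (337.50 mm²), the 25.5×10 cube at (13.5, -2) partially overlaps it — only the 12.00 mm² overlap (of its 255.00 mm²) is removed, clipping the outline; the r=2.5 cylinder at (13, 8) partially overlaps it — only the 15.12 mm² overlap (of its 19.13 mm²) is removed, clipping the outline — area = 310.38 mm². Checking containment: the cross-section at z = 4.16 is a subset of the cross-section at z = 3.52.

entirely on top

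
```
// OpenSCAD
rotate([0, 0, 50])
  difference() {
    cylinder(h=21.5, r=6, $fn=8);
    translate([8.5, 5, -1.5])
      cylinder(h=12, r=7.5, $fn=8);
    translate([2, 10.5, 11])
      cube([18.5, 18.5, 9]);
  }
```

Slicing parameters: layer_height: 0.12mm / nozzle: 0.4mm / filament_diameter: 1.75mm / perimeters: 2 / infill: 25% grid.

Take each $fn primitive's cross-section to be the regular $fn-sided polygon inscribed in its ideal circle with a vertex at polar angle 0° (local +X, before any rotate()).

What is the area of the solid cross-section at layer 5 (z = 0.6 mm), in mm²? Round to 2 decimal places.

At z = 0.6 mm: the r=6 cylinder gives a regular 8-gon of circumradius 6 (constant along its height) (area = (8/2)·6.000²·sin(360°/8) = 101.82 mm²); the r=7.5 cylinder at (8.5, 5) contributes a regular 8-gon of circumradius 7.5 (area = (8/2)·7.500²·sin(360°/8) = 159.10 mm²); the cube at (2, 10.5) does not reach this height (z outside [11, 20]); Subtracting the remaining from the first: starting from the r=6 cylinder (101.82 mm²), the r=7.5 cylinder at (8.5, 5) partially overlaps it — only the 16.54 mm² overlap (of its 159.10 mm²) is removed, clipping the outline — area = 85.28 mm²; (whole slice rotated 50° about Z — lengths, areas and connectivity unchanged). Overall, the cross-section is a single solid region. Net area = 85.28 mm².

85.28 mm²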